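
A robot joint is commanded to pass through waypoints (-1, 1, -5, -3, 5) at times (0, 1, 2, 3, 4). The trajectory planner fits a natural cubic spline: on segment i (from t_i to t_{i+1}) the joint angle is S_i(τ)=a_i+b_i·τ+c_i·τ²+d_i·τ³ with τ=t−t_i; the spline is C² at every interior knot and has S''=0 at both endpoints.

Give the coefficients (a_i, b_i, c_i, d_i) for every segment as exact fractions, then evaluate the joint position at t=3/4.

Δ: Δ0=2, Δ1=-6, Δ2=2, Δ3=8
row 1: diag=4, rhs=-48; c'=1/4, d'=-12
row 2: denom=4−1·1/4=15/4; d'=(48−1·-12)/(15/4)=16
row 3: denom=4−1·4/15=56/15; d'=(36−1·16)/(56/15)=75/14
back: M3=75/14
back: M2=16−4/15·75/14=102/7
back: M1=-12−1/4·102/7=-219/14
M: M0=0, M1=-219/14, M2=102/7, M3=75/14, M4=0
seg 0: a=-1, c=M0/2=0, d=(M1−M0)/(6·1)=-73/28, b=Δ0−h0·(2M0+M1)/6=129/28
seg 1: a=1, c=M1/2=-219/28, d=(M2−M1)/(6·1)=141/28, b=Δ1−h1·(2M1+M2)/6=-45/14
seg 2: a=-5, c=M2/2=51/7, d=(M3−M2)/(6·1)=-43/28, b=Δ2−h2·(2M2+M3)/6=-15/4
seg 3: a=-3, c=M3/2=75/28, d=(M4−M3)/(6·1)=-25/28, b=Δ3−h3·(2M3+M4)/6=87/14
t_q=3/4 → seg 0, τ=3/4; S=-1+129/28·τ+0·τ²+-73/28·τ³=347/256

  seg 0: a=-1 b=129/28 c=0 d=-73/28
  seg 1: a=1 b=-45/14 c=-219/28 d=141/28
  seg 2: a=-5 b=-15/4 c=51/7 d=-43/28
  seg 3: a=-3 b=87/14 c=75/28 d=-25/28
S(3/4) = 347/256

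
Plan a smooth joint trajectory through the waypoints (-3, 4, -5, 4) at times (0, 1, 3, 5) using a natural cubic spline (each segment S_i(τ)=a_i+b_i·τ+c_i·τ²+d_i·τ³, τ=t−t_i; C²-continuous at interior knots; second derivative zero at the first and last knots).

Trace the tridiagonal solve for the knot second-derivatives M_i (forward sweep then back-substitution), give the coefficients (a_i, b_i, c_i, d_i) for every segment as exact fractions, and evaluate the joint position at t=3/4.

Δ: Δ0=7, Δ1=-9/2, Δ2=9/2
row 1: diag=6, rhs=-69; c'=1/3, d'=-23/2
row 2: denom=8−2·1/3=22/3; d'=(54−2·-23/2)/(22/3)=21/2
back: M2=21/2
back: M1=-23/2−1/3·21/2=-15
M: M0=0, M1=-15, M2=21/2, M3=0
seg 0: a=-3, c=M0/2=0, d=(M1−M0)/(6·1)=-5/2, b=Δ0−h0·(2M0+M1)/6=19/2
seg 1: a=4, c=M1/2=-15/2, d=(M2−M1)/(6·2)=17/8, b=Δ1−h1·(2M1+M2)/6=2
seg 2: a=-5, c=M2/2=21/4, d=(M3−M2)/(6·2)=-7/8, b=Δ2−h2·(2M2+M3)/6=-5/2
t_q=3/4 → seg 0, τ=3/4; S=-3+19/2·τ+0·τ²+-5/2·τ³=393/128

  seg 0: a=-3 b=19/2 c=0 d=-5/2
  seg 1: a=4 b=2 c=-15/2 d=17/8
  seg 2: a=-5 b=-5/2 c=21/4 d=-7/8
S(3/4) = 393/128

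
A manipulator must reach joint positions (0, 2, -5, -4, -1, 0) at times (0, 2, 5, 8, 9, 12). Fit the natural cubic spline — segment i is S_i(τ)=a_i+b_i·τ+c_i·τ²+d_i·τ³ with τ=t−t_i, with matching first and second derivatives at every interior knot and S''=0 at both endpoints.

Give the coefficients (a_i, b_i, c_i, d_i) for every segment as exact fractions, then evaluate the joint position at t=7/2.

  seg 0: a=0 b=3803/2091 c=0 d=-428/2091
  seg 1: a=2 b=-1333/2091 c=-856/697 d=154/697
  seg 2: a=-5 b=-251/123 c=530/697 d=194/18819
  seg 3: a=-4 b=5855/2091 c=1784/2091 d=-1366/2091
  seg 4: a=-1 b=1775/697 c=-2314/2091 d=2314/18819
S(7/2) = -2715/2788

Δ: Δ0=1, Δ1=-7/3, Δ2=1/3, Δ3=3, Δ4=1/3
row 1: diag=10, rhs=-20; c'=3/10, d'=-2
row 2: denom=12−3·3/10=111/10; d'=(16−3·-2)/(111/10)=220/111
row 3: denom=8−3·10/37=266/37; d'=(16−3·220/111)/(266/37)=186/133
row 4: denom=8−1·37/266=2091/266; d'=(-16−1·186/133)/(2091/266)=-4628/2091
back: M4=-4628/2091
back: M3=186/133−37/266·-4628/2091=3568/2091
back: M2=220/111−10/37·3568/2091=1060/697
back: M1=-2−3/10·1060/697=-1712/697
M: M0=0, M1=-1712/697, M2=1060/697, M3=3568/2091, M4=-4628/2091, M5=0
seg 0: a=0, c=M0/2=0, d=(M1−M0)/(6·2)=-428/2091, b=Δ0−h0·(2M0+M1)/6=3803/2091
seg 1: a=2, c=M1/2=-856/697, d=(M2−M1)/(6·3)=154/697, b=Δ1−h1·(2M1+M2)/6=-1333/2091
seg 2: a=-5, c=M2/2=530/697, d=(M3−M2)/(6·3)=194/18819, b=Δ2−h2·(2M2+M3)/6=-251/123
seg 3: a=-4, c=M3/2=1784/2091, d=(M4−M3)/(6·1)=-1366/2091, b=Δ3−h3·(2M3+M4)/6=5855/2091
seg 4: a=-1, c=M4/2=-2314/2091, d=(M5−M4)/(6·3)=2314/18819, b=Δ4−h4·(2M4+M5)/6=1775/697
t_q=7/2 → seg 1, τ=3/2; S=2+-1333/2091·τ+-856/697·τ²+154/697·τ³=-2715/2788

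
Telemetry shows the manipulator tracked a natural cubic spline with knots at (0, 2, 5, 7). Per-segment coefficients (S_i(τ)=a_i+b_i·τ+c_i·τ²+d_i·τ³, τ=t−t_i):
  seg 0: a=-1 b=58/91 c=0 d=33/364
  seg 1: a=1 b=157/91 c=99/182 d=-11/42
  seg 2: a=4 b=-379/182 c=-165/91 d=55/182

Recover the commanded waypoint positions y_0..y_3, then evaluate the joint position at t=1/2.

y_0 = S_0(0) = a_0 = -1
y_1 = S_1(0) = a_1 = 1
y_2 = S_2(0) = a_2 = 4
y_3 = S_2(2) = -5
t_q=1/2 is in segment 0 (τ=1/2); S_0(τ)=-1951/2912

y_0=-1 y_1=1 y_2=4 y_3=-5
S(1/2) = -1951/2912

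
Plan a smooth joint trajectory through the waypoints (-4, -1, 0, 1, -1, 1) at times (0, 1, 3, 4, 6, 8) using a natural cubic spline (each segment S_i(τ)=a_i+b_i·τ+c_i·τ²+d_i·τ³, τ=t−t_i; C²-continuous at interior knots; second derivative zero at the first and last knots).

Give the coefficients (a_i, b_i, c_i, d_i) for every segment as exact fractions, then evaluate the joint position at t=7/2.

  seg 0: a=-4 b=1201/340 c=0 d=-181/340
  seg 1: a=-1 b=329/170 c=-543/340 d=299/680
  seg 2: a=0 b=14/17 c=177/170 d=-147/170
  seg 3: a=1 b=53/170 c=-132/85 d=61/136
  seg 4: a=-1 b=-44/85 c=387/340 d=-129/680
S(7/2) = 767/1360

Δ: Δ0=3, Δ1=1/2, Δ2=1, Δ3=-1, Δ4=1
row 1: diag=6, rhs=-15; c'=1/3, d'=-5/2
row 2: denom=6−2·1/3=16/3; d'=(3−2·-5/2)/(16/3)=3/2
row 3: denom=6−1·3/16=93/16; d'=(-12−1·3/2)/(93/16)=-72/31
row 4: denom=8−2·32/93=680/93; d'=(12−2·-72/31)/(680/93)=387/170
back: M4=387/170
back: M3=-72/31−32/93·387/170=-264/85
back: M2=3/2−3/16·-264/85=177/85
back: M1=-5/2−1/3·177/85=-543/170
M: M0=0, M1=-543/170, M2=177/85, M3=-264/85, M4=387/170, M5=0
seg 0: a=-4, c=M0/2=0, d=(M1−M0)/(6·1)=-181/340, b=Δ0−h0·(2M0+M1)/6=1201/340
seg 1: a=-1, c=M1/2=-543/340, d=(M2−M1)/(6·2)=299/680, b=Δ1−h1·(2M1+M2)/6=329/170
seg 2: a=0, c=M2/2=177/170, d=(M3−M2)/(6·1)=-147/170, b=Δ2−h2·(2M2+M3)/6=14/17
seg 3: a=1, c=M3/2=-132/85, d=(M4−M3)/(6·2)=61/136, b=Δ3−h3·(2M3+M4)/6=53/170
seg 4: a=-1, c=M4/2=387/340, d=(M5−M4)/(6·2)=-129/680, b=Δ4−h4·(2M4+M5)/6=-44/85
t_q=7/2 → seg 2, τ=1/2; S=0+14/17·τ+177/170·τ²+-147/170·τ³=767/1360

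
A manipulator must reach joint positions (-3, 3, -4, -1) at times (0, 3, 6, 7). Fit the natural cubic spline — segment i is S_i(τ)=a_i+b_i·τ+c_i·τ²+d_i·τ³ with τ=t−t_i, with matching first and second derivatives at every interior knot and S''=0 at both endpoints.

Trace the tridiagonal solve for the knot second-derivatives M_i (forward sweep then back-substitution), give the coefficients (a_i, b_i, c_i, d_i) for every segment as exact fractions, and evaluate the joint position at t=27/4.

Δ: Δ0=2, Δ1=-7/3, Δ2=3
row 1: diag=12, rhs=-26; c'=1/4, d'=-13/6
row 2: denom=8−3·1/4=29/4; d'=(32−3·-13/6)/(29/4)=154/29
back: M2=154/29
back: M1=-13/6−1/4·154/29=-304/87
M: M0=0, M1=-304/87, M2=154/29, M3=0
seg 0: a=-3, c=M0/2=0, d=(M1−M0)/(6·3)=-152/783, b=Δ0−h0·(2M0+M1)/6=326/87
seg 1: a=3, c=M1/2=-152/87, d=(M2−M1)/(6·3)=383/783, b=Δ1−h1·(2M1+M2)/6=-130/87
seg 2: a=-4, c=M2/2=77/29, d=(M3−M2)/(6·1)=-77/87, b=Δ2−h2·(2M2+M3)/6=107/87
t_q=27/4 → seg 2, τ=3/4; S=-4+107/87·τ+77/29·τ²+-77/87·τ³=-3633/1856

  seg 0: a=-3 b=326/87 c=0 d=-152/783
  seg 1: a=3 b=-130/87 c=-152/87 d=383/783
  seg 2: a=-4 b=107/87 c=77/29 d=-77/87
S(27/4) = -3633/1856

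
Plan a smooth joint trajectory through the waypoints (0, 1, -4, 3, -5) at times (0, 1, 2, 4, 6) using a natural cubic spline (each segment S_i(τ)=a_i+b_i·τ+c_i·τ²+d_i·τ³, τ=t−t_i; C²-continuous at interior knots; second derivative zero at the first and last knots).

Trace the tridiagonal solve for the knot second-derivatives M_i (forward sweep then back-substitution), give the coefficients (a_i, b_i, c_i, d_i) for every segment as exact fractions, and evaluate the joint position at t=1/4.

Δ: Δ0=1, Δ1=-5, Δ2=7/2, Δ3=-4
row 1: diag=4, rhs=-36; c'=1/4, d'=-9
row 2: denom=6−1·1/4=23/4; d'=(51−1·-9)/(23/4)=240/23
row 3: denom=8−2·8/23=168/23; d'=(-45−2·240/23)/(168/23)=-505/56
back: M3=-505/56
back: M2=240/23−8/23·-505/56=95/7
back: M1=-9−1/4·95/7=-347/28
M: M0=0, M1=-347/28, M2=95/7, M3=-505/56, M4=0
seg 0: a=0, c=M0/2=0, d=(M1−M0)/(6·1)=-347/168, b=Δ0−h0·(2M0+M1)/6=515/168
seg 1: a=1, c=M1/2=-347/56, d=(M2−M1)/(6·1)=727/168, b=Δ1−h1·(2M1+M2)/6=-263/84
seg 2: a=-4, c=M2/2=95/14, d=(M3−M2)/(6·2)=-1265/672, b=Δ2−h2·(2M2+M3)/6=-61/24
seg 3: a=3, c=M3/2=-505/112, d=(M4−M3)/(6·2)=505/672, b=Δ3−h3·(2M3+M4)/6=169/84
t_q=1/4 → seg 0, τ=1/4; S=0+515/168·τ+0·τ²+-347/168·τ³=2631/3584

  seg 0: a=0 b=515/168 c=0 d=-347/168
  seg 1: a=1 b=-263/84 c=-347/56 d=727/168
  seg 2: a=-4 b=-61/24 c=95/14 d=-1265/672
  seg 3: a=3 b=169/84 c=-505/112 d=505/672
S(1/4) = 2631/3584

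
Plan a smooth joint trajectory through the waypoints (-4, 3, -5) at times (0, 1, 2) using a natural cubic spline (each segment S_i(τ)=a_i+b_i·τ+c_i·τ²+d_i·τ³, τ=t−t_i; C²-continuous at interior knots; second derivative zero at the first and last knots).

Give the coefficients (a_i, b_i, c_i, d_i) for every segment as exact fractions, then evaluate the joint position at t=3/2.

  seg 0: a=-4 b=43/4 c=0 d=-15/4
  seg 1: a=3 b=-1/2 c=-45/4 d=15/4
S(3/2) = 13/32

Δ: Δ0=7, Δ1=-8
row 1: diag=4, rhs=-90; c'=1/4, d'=-45/2
back: M1=-45/2
M: M0=0, M1=-45/2, M2=0
seg 0: a=-4, c=M0/2=0, d=(M1−M0)/(6·1)=-15/4, b=Δ0−h0·(2M0+M1)/6=43/4
seg 1: a=3, c=M1/2=-45/4, d=(M2−M1)/(6·1)=15/4, b=Δ1−h1·(2M1+M2)/6=-1/2
t_q=3/2 → seg 1, τ=1/2; S=3+-1/2·τ+-45/4·τ²+15/4·τ³=13/32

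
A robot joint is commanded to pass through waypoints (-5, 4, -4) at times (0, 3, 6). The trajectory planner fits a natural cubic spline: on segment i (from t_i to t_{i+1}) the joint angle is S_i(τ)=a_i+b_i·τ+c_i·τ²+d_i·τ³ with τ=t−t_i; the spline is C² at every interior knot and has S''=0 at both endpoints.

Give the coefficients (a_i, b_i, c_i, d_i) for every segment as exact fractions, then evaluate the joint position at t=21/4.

  seg 0: a=-5 b=53/12 c=0 d=-17/108
  seg 1: a=4 b=1/6 c=-17/12 d=17/108
S(21/4) = -257/256

Δ: Δ0=3, Δ1=-8/3
row 1: diag=12, rhs=-34; c'=1/4, d'=-17/6
back: M1=-17/6
M: M0=0, M1=-17/6, M2=0
seg 0: a=-5, c=M0/2=0, d=(M1−M0)/(6·3)=-17/108, b=Δ0−h0·(2M0+M1)/6=53/12
seg 1: a=4, c=M1/2=-17/12, d=(M2−M1)/(6·3)=17/108, b=Δ1−h1·(2M1+M2)/6=1/6
t_q=21/4 → seg 1, τ=9/4; S=4+1/6·τ+-17/12·τ²+17/108·τ³=-257/256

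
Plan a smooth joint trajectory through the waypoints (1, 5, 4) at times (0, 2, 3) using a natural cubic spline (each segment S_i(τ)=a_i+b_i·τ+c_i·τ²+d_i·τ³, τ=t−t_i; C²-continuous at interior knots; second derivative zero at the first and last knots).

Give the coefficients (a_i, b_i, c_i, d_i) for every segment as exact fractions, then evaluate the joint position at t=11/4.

Δ: Δ0=2, Δ1=-1
row 1: diag=6, rhs=-18; c'=1/6, d'=-3
back: M1=-3
M: M0=0, M1=-3, M2=0
seg 0: a=1, c=M0/2=0, d=(M1−M0)/(6·2)=-1/4, b=Δ0−h0·(2M0+M1)/6=3
seg 1: a=5, c=M1/2=-3/2, d=(M2−M1)/(6·1)=1/2, b=Δ1−h1·(2M1+M2)/6=0
t_q=11/4 → seg 1, τ=3/4; S=5+0·τ+-3/2·τ²+1/2·τ³=559/128

  seg 0: a=1 b=3 c=0 d=-1/4
  seg 1: a=5 b=0 c=-3/2 d=1/2
S(11/4) = 559/128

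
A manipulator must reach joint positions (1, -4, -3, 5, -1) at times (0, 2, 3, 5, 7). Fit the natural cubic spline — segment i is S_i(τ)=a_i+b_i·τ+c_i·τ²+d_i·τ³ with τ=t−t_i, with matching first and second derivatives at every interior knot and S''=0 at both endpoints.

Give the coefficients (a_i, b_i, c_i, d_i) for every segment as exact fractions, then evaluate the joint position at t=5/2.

  seg 0: a=1 b=-109/32 c=0 d=29/128
  seg 1: a=-4 b=-11/16 c=87/64 d=21/64
  seg 2: a=-3 b=193/64 c=75/32 d=-237/256
  seg 3: a=5 b=41/32 c=-411/128 d=137/256
S(5/2) = -2029/512

Δ: Δ0=-5/2, Δ1=1, Δ2=4, Δ3=-3
row 1: diag=6, rhs=21; c'=1/6, d'=7/2
row 2: denom=6−1·1/6=35/6; d'=(18−1·7/2)/(35/6)=87/35
row 3: denom=8−2·12/35=256/35; d'=(-42−2·87/35)/(256/35)=-411/64
back: M3=-411/64
back: M2=87/35−12/35·-411/64=75/16
back: M1=7/2−1/6·75/16=87/32
M: M0=0, M1=87/32, M2=75/16, M3=-411/64, M4=0
seg 0: a=1, c=M0/2=0, d=(M1−M0)/(6·2)=29/128, b=Δ0−h0·(2M0+M1)/6=-109/32
seg 1: a=-4, c=M1/2=87/64, d=(M2−M1)/(6·1)=21/64, b=Δ1−h1·(2M1+M2)/6=-11/16
seg 2: a=-3, c=M2/2=75/32, d=(M3−M2)/(6·2)=-237/256, b=Δ2−h2·(2M2+M3)/6=193/64
seg 3: a=5, c=M3/2=-411/128, d=(M4−M3)/(6·2)=137/256, b=Δ3−h3·(2M3+M4)/6=41/32
t_q=5/2 → seg 1, τ=1/2; S=-4+-11/16·τ+87/64·τ²+21/64·τ³=-2029/512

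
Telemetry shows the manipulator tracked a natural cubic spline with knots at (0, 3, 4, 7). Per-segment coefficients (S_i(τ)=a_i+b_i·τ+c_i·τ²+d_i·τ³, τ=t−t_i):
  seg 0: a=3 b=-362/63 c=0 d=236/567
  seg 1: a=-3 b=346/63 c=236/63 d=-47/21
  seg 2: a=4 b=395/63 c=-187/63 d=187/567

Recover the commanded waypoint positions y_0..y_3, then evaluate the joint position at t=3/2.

y_0 = S_0(0) = a_0 = 3
y_1 = S_1(0) = a_1 = -3
y_2 = S_2(0) = a_2 = 4
y_3 = S_2(3) = 5
t_q=3/2 is in segment 0 (τ=3/2); S_0(τ)=-59/14

y_0=3 y_1=-3 y_2=4 y_3=5
S(3/2) = -59/14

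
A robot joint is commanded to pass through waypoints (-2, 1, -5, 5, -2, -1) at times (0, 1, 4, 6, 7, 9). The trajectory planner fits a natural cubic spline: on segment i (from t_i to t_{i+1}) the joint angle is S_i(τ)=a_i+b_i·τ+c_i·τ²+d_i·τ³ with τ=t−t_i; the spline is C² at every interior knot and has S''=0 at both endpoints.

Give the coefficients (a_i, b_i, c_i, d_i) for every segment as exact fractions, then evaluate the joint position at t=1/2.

Δ: Δ0=3, Δ1=-2, Δ2=5, Δ3=-7, Δ4=1/2
row 1: diag=8, rhs=-30; c'=3/8, d'=-15/4
row 2: denom=10−3·3/8=71/8; d'=(42−3·-15/4)/(71/8)=6
row 3: denom=6−2·16/71=394/71; d'=(-72−2·6)/(394/71)=-2982/197
row 4: denom=6−1·71/394=2293/394; d'=(45−1·-2982/197)/(2293/394)=23694/2293
back: M4=23694/2293
back: M3=-2982/197−71/394·23694/2293=-38979/2293
back: M2=6−16/71·-38979/2293=22542/2293
back: M1=-15/4−3/8·22542/2293=-17052/2293
M: M0=0, M1=-17052/2293, M2=22542/2293, M3=-38979/2293, M4=23694/2293, M5=0
seg 0: a=-2, c=M0/2=0, d=(M1−M0)/(6·1)=-2842/2293, b=Δ0−h0·(2M0+M1)/6=9721/2293
seg 1: a=1, c=M1/2=-8526/2293, d=(M2−M1)/(6·3)=6599/6879, b=Δ1−h1·(2M1+M2)/6=1195/2293
seg 2: a=-5, c=M2/2=11271/2293, d=(M3−M2)/(6·2)=-20507/9172, b=Δ2−h2·(2M2+M3)/6=9430/2293
seg 3: a=5, c=M3/2=-38979/4586, d=(M4−M3)/(6·1)=20891/4586, b=Δ3−h3·(2M3+M4)/6=-7007/2293
seg 4: a=-2, c=M4/2=11847/2293, d=(M5−M4)/(6·2)=-3949/4586, b=Δ4−h4·(2M4+M5)/6=-29299/4586
t_q=1/2 → seg 0, τ=1/2; S=-2+9721/2293·τ+0·τ²+-2842/2293·τ³=-323/9172

  seg 0: a=-2 b=9721/2293 c=0 d=-2842/2293
  seg 1: a=1 b=1195/2293 c=-8526/2293 d=6599/6879
  seg 2: a=-5 b=9430/2293 c=11271/2293 d=-20507/9172
  seg 3: a=5 b=-7007/2293 c=-38979/4586 d=20891/4586
  seg 4: a=-2 b=-29299/4586 c=11847/2293 d=-3949/4586
S(1/2) = -323/9172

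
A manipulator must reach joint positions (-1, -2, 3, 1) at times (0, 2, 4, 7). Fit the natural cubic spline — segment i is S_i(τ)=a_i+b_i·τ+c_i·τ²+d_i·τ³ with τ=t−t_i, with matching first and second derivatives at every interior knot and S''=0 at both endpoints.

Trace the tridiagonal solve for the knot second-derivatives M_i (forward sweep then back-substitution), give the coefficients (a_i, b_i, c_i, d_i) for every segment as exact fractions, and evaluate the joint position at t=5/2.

  seg 0: a=-1 b=-83/57 c=0 d=109/456
  seg 1: a=-2 b=161/114 c=109/76 d=-203/456
  seg 2: a=3 b=103/57 c=-47/38 d=47/342
S(5/2) = -1205/1216

Δ: Δ0=-1/2, Δ1=5/2, Δ2=-2/3
row 1: diag=8, rhs=18; c'=1/4, d'=9/4
row 2: denom=10−2·1/4=19/2; d'=(-19−2·9/4)/(19/2)=-47/19
back: M2=-47/19
back: M1=9/4−1/4·-47/19=109/38
M: M0=0, M1=109/38, M2=-47/19, M3=0
seg 0: a=-1, c=M0/2=0, d=(M1−M0)/(6·2)=109/456, b=Δ0−h0·(2M0+M1)/6=-83/57
seg 1: a=-2, c=M1/2=109/76, d=(M2−M1)/(6·2)=-203/456, b=Δ1−h1·(2M1+M2)/6=161/114
seg 2: a=3, c=M2/2=-47/38, d=(M3−M2)/(6·3)=47/342, b=Δ2−h2·(2M2+M3)/6=103/57
t_q=5/2 → seg 1, τ=1/2; S=-2+161/114·τ+109/76·τ²+-203/456·τ³=-1205/1216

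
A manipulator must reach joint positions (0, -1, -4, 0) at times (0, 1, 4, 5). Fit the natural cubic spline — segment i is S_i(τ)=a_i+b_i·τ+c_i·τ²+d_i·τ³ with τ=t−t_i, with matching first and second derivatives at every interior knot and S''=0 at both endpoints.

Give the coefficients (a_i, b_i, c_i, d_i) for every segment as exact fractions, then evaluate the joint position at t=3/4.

  seg 0: a=0 b=-8/11 c=0 d=-3/11
  seg 1: a=-1 b=-17/11 c=-9/11 d=1/3
  seg 2: a=-4 b=28/11 c=24/11 d=-8/11
S(3/4) = -465/704

Δ: Δ0=-1, Δ1=-1, Δ2=4
row 1: diag=8, rhs=0; c'=3/8, d'=0
row 2: denom=8−3·3/8=55/8; d'=(30−3·0)/(55/8)=48/11
back: M2=48/11
back: M1=0−3/8·48/11=-18/11
M: M0=0, M1=-18/11, M2=48/11, M3=0
seg 0: a=0, c=M0/2=0, d=(M1−M0)/(6·1)=-3/11, b=Δ0−h0·(2M0+M1)/6=-8/11
seg 1: a=-1, c=M1/2=-9/11, d=(M2−M1)/(6·3)=1/3, b=Δ1−h1·(2M1+M2)/6=-17/11
seg 2: a=-4, c=M2/2=24/11, d=(M3−M2)/(6·1)=-8/11, b=Δ2−h2·(2M2+M3)/6=28/11
t_q=3/4 → seg 0, τ=3/4; S=0+-8/11·τ+0·τ²+-3/11·τ³=-465/704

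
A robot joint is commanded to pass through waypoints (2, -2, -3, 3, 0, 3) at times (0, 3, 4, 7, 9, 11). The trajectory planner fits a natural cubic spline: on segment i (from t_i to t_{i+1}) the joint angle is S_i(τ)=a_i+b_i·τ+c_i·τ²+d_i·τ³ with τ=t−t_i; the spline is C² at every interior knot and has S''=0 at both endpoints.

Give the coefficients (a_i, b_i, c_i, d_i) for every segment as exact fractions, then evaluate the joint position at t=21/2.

Δ: Δ0=-4/3, Δ1=-1, Δ2=2, Δ3=-3/2, Δ4=3/2
row 1: diag=8, rhs=2; c'=1/8, d'=1/4
row 2: denom=8−1·1/8=63/8; d'=(18−1·1/4)/(63/8)=142/63
row 3: denom=10−3·8/21=62/7; d'=(-21−3·142/63)/(62/7)=-583/186
row 4: denom=8−2·7/31=234/31; d'=(18−2·-583/186)/(234/31)=2257/702
back: M4=2257/702
back: M3=-583/186−7/31·2257/702=-1355/351
back: M2=142/63−8/21·-1355/351=3922/1053
back: M1=1/4−1/8·3922/1053=-227/1053
M: M0=0, M1=-227/1053, M2=3922/1053, M3=-1355/351, M4=2257/702, M5=0
seg 0: a=2, c=M0/2=0, d=(M1−M0)/(6·3)=-227/18954, b=Δ0−h0·(2M0+M1)/6=-2581/2106
seg 1: a=-2, c=M1/2=-227/2106, d=(M2−M1)/(6·1)=461/702, b=Δ1−h1·(2M1+M2)/6=-1631/1053
seg 2: a=-3, c=M2/2=1961/1053, d=(M3−M2)/(6·3)=-7987/18954, b=Δ2−h2·(2M2+M3)/6=433/2106
seg 3: a=3, c=M3/2=-1355/702, d=(M4−M3)/(6·2)=4967/8424, b=Δ3−h3·(2M3+M4)/6=2/1053
seg 4: a=0, c=M4/2=2257/1404, d=(M5−M4)/(6·2)=-2257/8424, b=Δ4−h4·(2M4+M5)/6=-1355/2106
t_q=21/2 → seg 4, τ=3/2; S=0+-1355/2106·τ+2257/1404·τ²+-2257/8424·τ³=39259/22464

  seg 0: a=2 b=-2581/2106 c=0 d=-227/18954
  seg 1: a=-2 b=-1631/1053 c=-227/2106 d=461/702
  seg 2: a=-3 b=433/2106 c=1961/1053 d=-7987/18954
  seg 3: a=3 b=2/1053 c=-1355/702 d=4967/8424
  seg 4: a=0 b=-1355/2106 c=2257/1404 d=-2257/8424
S(21/2) = 39259/22464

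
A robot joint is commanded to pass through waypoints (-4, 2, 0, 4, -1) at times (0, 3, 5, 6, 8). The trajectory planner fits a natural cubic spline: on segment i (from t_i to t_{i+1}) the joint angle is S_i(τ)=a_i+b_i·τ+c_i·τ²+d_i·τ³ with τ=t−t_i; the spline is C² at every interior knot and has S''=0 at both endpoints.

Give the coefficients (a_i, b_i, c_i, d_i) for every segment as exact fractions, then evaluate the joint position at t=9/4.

Δ: Δ0=2, Δ1=-1, Δ2=4, Δ3=-5/2
row 1: diag=10, rhs=-18; c'=1/5, d'=-9/5
row 2: denom=6−2·1/5=28/5; d'=(30−2·-9/5)/(28/5)=6
row 3: denom=6−1·5/28=163/28; d'=(-39−1·6)/(163/28)=-1260/163
back: M3=-1260/163
back: M2=6−5/28·-1260/163=1203/163
back: M1=-9/5−1/5·1203/163=-534/163
M: M0=0, M1=-534/163, M2=1203/163, M3=-1260/163, M4=0
seg 0: a=-4, c=M0/2=0, d=(M1−M0)/(6·3)=-89/489, b=Δ0−h0·(2M0+M1)/6=593/163
seg 1: a=2, c=M1/2=-267/163, d=(M2−M1)/(6·2)=579/652, b=Δ1−h1·(2M1+M2)/6=-208/163
seg 2: a=0, c=M2/2=1203/326, d=(M3−M2)/(6·1)=-821/326, b=Δ2−h2·(2M2+M3)/6=461/163
seg 3: a=4, c=M3/2=-630/163, d=(M4−M3)/(6·2)=105/163, b=Δ3−h3·(2M3+M4)/6=865/326
t_q=9/4 → seg 0, τ=9/4; S=-4+593/163·τ+0·τ²+-89/489·τ³=22037/10432

  seg 0: a=-4 b=593/163 c=0 d=-89/489
  seg 1: a=2 b=-208/163 c=-267/163 d=579/652
  seg 2: a=0 b=461/163 c=1203/326 d=-821/326
  seg 3: a=4 b=865/326 c=-630/163 d=105/163
S(9/4) = 22037/10432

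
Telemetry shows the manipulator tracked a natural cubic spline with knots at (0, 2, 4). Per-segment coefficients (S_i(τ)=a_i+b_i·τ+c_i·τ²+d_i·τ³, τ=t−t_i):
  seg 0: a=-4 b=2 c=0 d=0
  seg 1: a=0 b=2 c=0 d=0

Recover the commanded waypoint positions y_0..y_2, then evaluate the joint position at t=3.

y_0 = S_0(0) = a_0 = -4
y_1 = S_1(0) = a_1 = 0
y_2 = S_1(2) = 4
t_q=3 is in segment 1 (τ=1); S_1(τ)=2

y_0=-4 y_1=0 y_2=4
S(3) = 2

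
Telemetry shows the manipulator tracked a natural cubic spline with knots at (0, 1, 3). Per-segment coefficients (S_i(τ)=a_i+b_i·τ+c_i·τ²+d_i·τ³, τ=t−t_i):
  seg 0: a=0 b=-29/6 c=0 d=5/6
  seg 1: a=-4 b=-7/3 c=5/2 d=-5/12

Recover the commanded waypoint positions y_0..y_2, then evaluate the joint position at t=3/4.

y_0=0 y_1=-4 y_2=-2
S(3/4) = -419/128

y_0 = S_0(0) = a_0 = 0
y_1 = S_1(0) = a_1 = -4
y_2 = S_1(2) = -2
t_q=3/4 is in segment 0 (τ=3/4); S_0(τ)=-419/128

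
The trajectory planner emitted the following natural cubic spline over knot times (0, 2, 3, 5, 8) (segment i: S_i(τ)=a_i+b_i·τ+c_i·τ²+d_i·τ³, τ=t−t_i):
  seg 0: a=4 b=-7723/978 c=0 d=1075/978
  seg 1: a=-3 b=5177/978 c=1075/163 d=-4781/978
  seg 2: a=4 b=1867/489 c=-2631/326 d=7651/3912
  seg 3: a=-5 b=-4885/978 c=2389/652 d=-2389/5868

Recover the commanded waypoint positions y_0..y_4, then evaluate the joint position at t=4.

y_0 = S_0(0) = a_0 = 4
y_1 = S_1(0) = a_1 = -3
y_2 = S_2(0) = a_2 = 4
y_3 = S_3(0) = a_3 = -5
y_4 = S_3(3) = 2
t_q=4 is in segment 2 (τ=1); S_2(τ)=2221/1304

y_0=4 y_1=-3 y_2=4 y_3=-5 y_4=2
S(4) = 2221/1304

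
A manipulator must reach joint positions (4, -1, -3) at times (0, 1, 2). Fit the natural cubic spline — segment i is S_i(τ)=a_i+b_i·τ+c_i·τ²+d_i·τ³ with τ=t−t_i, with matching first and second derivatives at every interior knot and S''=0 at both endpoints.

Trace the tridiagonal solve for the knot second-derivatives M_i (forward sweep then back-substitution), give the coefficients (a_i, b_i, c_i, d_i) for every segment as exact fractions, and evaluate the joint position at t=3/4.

  seg 0: a=4 b=-23/4 c=0 d=3/4
  seg 1: a=-1 b=-7/2 c=9/4 d=-3/4
S(3/4) = 1/256

Δ: Δ0=-5, Δ1=-2
row 1: diag=4, rhs=18; c'=1/4, d'=9/2
back: M1=9/2
M: M0=0, M1=9/2, M2=0
seg 0: a=4, c=M0/2=0, d=(M1−M0)/(6·1)=3/4, b=Δ0−h0·(2M0+M1)/6=-23/4
seg 1: a=-1, c=M1/2=9/4, d=(M2−M1)/(6·1)=-3/4, b=Δ1−h1·(2M1+M2)/6=-7/2
t_q=3/4 → seg 0, τ=3/4; S=4+-23/4·τ+0·τ²+3/4·τ³=1/256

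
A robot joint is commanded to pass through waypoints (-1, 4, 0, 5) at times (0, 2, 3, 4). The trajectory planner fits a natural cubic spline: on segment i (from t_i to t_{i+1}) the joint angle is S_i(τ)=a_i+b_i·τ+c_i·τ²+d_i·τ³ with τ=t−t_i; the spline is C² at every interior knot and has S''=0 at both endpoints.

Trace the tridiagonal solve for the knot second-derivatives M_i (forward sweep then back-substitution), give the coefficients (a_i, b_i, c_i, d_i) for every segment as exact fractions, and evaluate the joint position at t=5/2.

  seg 0: a=-1 b=255/46 c=0 d=-35/46
  seg 1: a=4 b=-165/46 c=-105/23 d=191/46
  seg 2: a=0 b=-6/23 c=363/46 d=-121/46
S(5/2) = 583/368

Δ: Δ0=5/2, Δ1=-4, Δ2=5
row 1: diag=6, rhs=-39; c'=1/6, d'=-13/2
row 2: denom=4−1·1/6=23/6; d'=(54−1·-13/2)/(23/6)=363/23
back: M2=363/23
back: M1=-13/2−1/6·363/23=-210/23
M: M0=0, M1=-210/23, M2=363/23, M3=0
seg 0: a=-1, c=M0/2=0, d=(M1−M0)/(6·2)=-35/46, b=Δ0−h0·(2M0+M1)/6=255/46
seg 1: a=4, c=M1/2=-105/23, d=(M2−M1)/(6·1)=191/46, b=Δ1−h1·(2M1+M2)/6=-165/46
seg 2: a=0, c=M2/2=363/46, d=(M3−M2)/(6·1)=-121/46, b=Δ2−h2·(2M2+M3)/6=-6/23
t_q=5/2 → seg 1, τ=1/2; S=4+-165/46·τ+-105/23·τ²+191/46·τ³=583/368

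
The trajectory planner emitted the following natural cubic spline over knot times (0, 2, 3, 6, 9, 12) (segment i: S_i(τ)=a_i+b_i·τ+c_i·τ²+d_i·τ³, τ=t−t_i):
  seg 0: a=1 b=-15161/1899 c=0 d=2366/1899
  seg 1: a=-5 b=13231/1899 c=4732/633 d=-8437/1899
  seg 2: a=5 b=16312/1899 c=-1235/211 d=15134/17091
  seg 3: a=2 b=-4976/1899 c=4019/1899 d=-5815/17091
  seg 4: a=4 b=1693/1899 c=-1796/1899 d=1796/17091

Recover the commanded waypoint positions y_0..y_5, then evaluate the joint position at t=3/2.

y_0 = S_0(0) = a_0 = 1
y_1 = S_1(0) = a_1 = -5
y_2 = S_2(0) = a_2 = 5
y_3 = S_3(0) = a_3 = 2
y_4 = S_4(0) = a_4 = 4
y_5 = S_4(3) = 1
t_q=3/2 is in segment 0 (τ=3/2); S_0(τ)=-17143/2532

y_0=1 y_1=-5 y_2=5 y_3=2 y_4=4 y_5=1
S(3/2) = -17143/2532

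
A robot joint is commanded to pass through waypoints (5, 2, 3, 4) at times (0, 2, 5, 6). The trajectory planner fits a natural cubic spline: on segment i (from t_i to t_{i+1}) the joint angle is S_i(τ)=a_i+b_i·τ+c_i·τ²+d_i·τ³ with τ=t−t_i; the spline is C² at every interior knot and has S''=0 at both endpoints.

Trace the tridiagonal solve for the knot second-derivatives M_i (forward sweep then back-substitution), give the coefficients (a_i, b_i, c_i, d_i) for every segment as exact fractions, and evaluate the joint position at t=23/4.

  seg 0: a=5 b=-791/426 c=0 d=19/213
  seg 1: a=2 b=-335/426 c=38/71 d=-23/426
  seg 2: a=3 b=206/213 c=7/142 d=-7/426
S(23/4) = 34045/9088

Δ: Δ0=-3/2, Δ1=1/3, Δ2=1
row 1: diag=10, rhs=11; c'=3/10, d'=11/10
row 2: denom=8−3·3/10=71/10; d'=(4−3·11/10)/(71/10)=7/71
back: M2=7/71
back: M1=11/10−3/10·7/71=76/71
M: M0=0, M1=76/71, M2=7/71, M3=0
seg 0: a=5, c=M0/2=0, d=(M1−M0)/(6·2)=19/213, b=Δ0−h0·(2M0+M1)/6=-791/426
seg 1: a=2, c=M1/2=38/71, d=(M2−M1)/(6·3)=-23/426, b=Δ1−h1·(2M1+M2)/6=-335/426
seg 2: a=3, c=M2/2=7/142, d=(M3−M2)/(6·1)=-7/426, b=Δ2−h2·(2M2+M3)/6=206/213
t_q=23/4 → seg 2, τ=3/4; S=3+206/213·τ+7/142·τ²+-7/426·τ³=34045/9088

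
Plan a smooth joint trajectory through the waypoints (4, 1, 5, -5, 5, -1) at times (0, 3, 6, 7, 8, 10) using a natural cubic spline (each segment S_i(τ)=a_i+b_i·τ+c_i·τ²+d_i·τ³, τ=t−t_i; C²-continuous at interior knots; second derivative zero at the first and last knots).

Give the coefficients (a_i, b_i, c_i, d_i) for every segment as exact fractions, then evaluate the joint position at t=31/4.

Δ: Δ0=-1, Δ1=4/3, Δ2=-10, Δ3=10, Δ4=-3
row 1: diag=12, rhs=14; c'=1/4, d'=7/6
row 2: denom=8−3·1/4=29/4; d'=(-68−3·7/6)/(29/4)=-286/29
row 3: denom=4−1·4/29=112/29; d'=(120−1·-286/29)/(112/29)=269/8
row 4: denom=6−1·29/112=643/112; d'=(-78−1·269/8)/(643/112)=-12502/643
back: M4=-12502/643
back: M3=269/8−29/112·-12502/643=24858/643
back: M2=-286/29−4/29·24858/643=-9770/643
back: M1=7/6−1/4·-9770/643=9578/1929
M: M0=0, M1=9578/1929, M2=-9770/643, M3=24858/643, M4=-12502/643, M5=0
seg 0: a=4, c=M0/2=0, d=(M1−M0)/(6·3)=4789/17361, b=Δ0−h0·(2M0+M1)/6=-6718/1929
seg 1: a=1, c=M1/2=4789/1929, d=(M2−M1)/(6·3)=-19444/17361, b=Δ1−h1·(2M1+M2)/6=7649/1929
seg 2: a=5, c=M2/2=-4885/643, d=(M3−M2)/(6·1)=17314/1929, b=Δ2−h2·(2M2+M3)/6=-21949/1929
seg 3: a=-5, c=M3/2=12429/643, d=(M4−M3)/(6·1)=-18680/1929, b=Δ3−h3·(2M3+M4)/6=683/1929
seg 4: a=5, c=M4/2=-6251/643, d=(M5−M4)/(6·2)=6251/3858, b=Δ4−h4·(2M4+M5)/6=19217/1929
t_q=31/4 → seg 3, τ=3/4; S=-5+683/1929·τ+12429/643·τ²+-18680/1929·τ³=21123/10288

  seg 0: a=4 b=-6718/1929 c=0 d=4789/17361
  seg 1: a=1 b=7649/1929 c=4789/1929 d=-19444/17361
  seg 2: a=5 b=-21949/1929 c=-4885/643 d=17314/1929
  seg 3: a=-5 b=683/1929 c=12429/643 d=-18680/1929
  seg 4: a=5 b=19217/1929 c=-6251/643 d=6251/3858
S(31/4) = 21123/10288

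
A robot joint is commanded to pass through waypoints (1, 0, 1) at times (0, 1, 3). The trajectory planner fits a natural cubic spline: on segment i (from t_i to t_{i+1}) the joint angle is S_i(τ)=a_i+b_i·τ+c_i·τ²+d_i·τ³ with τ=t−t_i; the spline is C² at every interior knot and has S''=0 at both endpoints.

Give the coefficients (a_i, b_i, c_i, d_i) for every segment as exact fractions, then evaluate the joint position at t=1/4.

  seg 0: a=1 b=-5/4 c=0 d=1/4
  seg 1: a=0 b=-1/2 c=3/4 d=-1/8
S(1/4) = 177/256

Δ: Δ0=-1, Δ1=1/2
row 1: diag=6, rhs=9; c'=1/3, d'=3/2
back: M1=3/2
M: M0=0, M1=3/2, M2=0
seg 0: a=1, c=M0/2=0, d=(M1−M0)/(6·1)=1/4, b=Δ0−h0·(2M0+M1)/6=-5/4
seg 1: a=0, c=M1/2=3/4, d=(M2−M1)/(6·2)=-1/8, b=Δ1−h1·(2M1+M2)/6=-1/2
t_q=1/4 → seg 0, τ=1/4; S=1+-5/4·τ+0·τ²+1/4·τ³=177/256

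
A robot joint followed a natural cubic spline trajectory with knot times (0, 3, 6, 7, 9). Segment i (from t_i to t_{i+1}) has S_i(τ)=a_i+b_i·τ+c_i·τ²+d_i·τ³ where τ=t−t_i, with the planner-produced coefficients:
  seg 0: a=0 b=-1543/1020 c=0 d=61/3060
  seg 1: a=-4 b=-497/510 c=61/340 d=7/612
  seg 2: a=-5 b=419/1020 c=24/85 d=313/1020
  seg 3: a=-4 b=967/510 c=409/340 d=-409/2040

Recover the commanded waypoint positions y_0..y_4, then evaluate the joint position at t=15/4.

y_0=0 y_1=-4 y_2=-5 y_3=-4 y_4=3
S(15/4) = -100643/21760

y_0 = S_0(0) = a_0 = 0
y_1 = S_1(0) = a_1 = -4
y_2 = S_2(0) = a_2 = -5
y_3 = S_3(0) = a_3 = -4
y_4 = S_3(2) = 3
t_q=15/4 is in segment 1 (τ=3/4); S_1(τ)=-100643/21760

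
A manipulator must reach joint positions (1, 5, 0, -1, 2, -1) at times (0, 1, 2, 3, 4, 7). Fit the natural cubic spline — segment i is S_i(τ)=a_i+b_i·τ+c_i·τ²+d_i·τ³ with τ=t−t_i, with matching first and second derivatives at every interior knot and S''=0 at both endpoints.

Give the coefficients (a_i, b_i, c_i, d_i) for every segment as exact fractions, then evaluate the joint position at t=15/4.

Δ: Δ0=4, Δ1=-5, Δ2=-1, Δ3=3, Δ4=-1
row 1: diag=4, rhs=-54; c'=1/4, d'=-27/2
row 2: denom=4−1·1/4=15/4; d'=(24−1·-27/2)/(15/4)=10
row 3: denom=4−1·4/15=56/15; d'=(24−1·10)/(56/15)=15/4
row 4: denom=8−1·15/56=433/56; d'=(-24−1·15/4)/(433/56)=-1554/433
back: M4=-1554/433
back: M3=15/4−15/56·-1554/433=2040/433
back: M2=10−4/15·2040/433=3786/433
back: M1=-27/2−1/4·3786/433=-6792/433
M: M0=0, M1=-6792/433, M2=3786/433, M3=2040/433, M4=-1554/433, M5=0
seg 0: a=1, c=M0/2=0, d=(M1−M0)/(6·1)=-1132/433, b=Δ0−h0·(2M0+M1)/6=2864/433
seg 1: a=5, c=M1/2=-3396/433, d=(M2−M1)/(6·1)=1763/433, b=Δ1−h1·(2M1+M2)/6=-532/433
seg 2: a=0, c=M2/2=1893/433, d=(M3−M2)/(6·1)=-291/433, b=Δ2−h2·(2M2+M3)/6=-2035/433
seg 3: a=-1, c=M3/2=1020/433, d=(M4−M3)/(6·1)=-599/433, b=Δ3−h3·(2M3+M4)/6=878/433
seg 4: a=2, c=M4/2=-777/433, d=(M5−M4)/(6·3)=259/1299, b=Δ4−h4·(2M4+M5)/6=1121/433
t_q=15/4 → seg 3, τ=3/4; S=-1+878/433·τ+1020/433·τ²+-599/433·τ³=34979/27712

  seg 0: a=1 b=2864/433 c=0 d=-1132/433
  seg 1: a=5 b=-532/433 c=-3396/433 d=1763/433
  seg 2: a=0 b=-2035/433 c=1893/433 d=-291/433
  seg 3: a=-1 b=878/433 c=1020/433 d=-599/433
  seg 4: a=2 b=1121/433 c=-777/433 d=259/1299
S(15/4) = 34979/27712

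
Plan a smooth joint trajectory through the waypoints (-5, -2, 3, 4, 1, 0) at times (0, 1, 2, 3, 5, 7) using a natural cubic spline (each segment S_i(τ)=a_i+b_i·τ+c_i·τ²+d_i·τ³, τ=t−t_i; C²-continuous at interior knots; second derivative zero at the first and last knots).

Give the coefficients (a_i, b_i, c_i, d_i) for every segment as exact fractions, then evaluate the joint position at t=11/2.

Δ: Δ0=3, Δ1=5, Δ2=1, Δ3=-3/2, Δ4=-1/2
row 1: diag=4, rhs=12; c'=1/4, d'=3
row 2: denom=4−1·1/4=15/4; d'=(-24−1·3)/(15/4)=-36/5
row 3: denom=6−1·4/15=86/15; d'=(-15−1·-36/5)/(86/15)=-117/86
row 4: denom=8−2·15/43=314/43; d'=(6−2·-117/86)/(314/43)=375/314
back: M4=375/314
back: M3=-117/86−15/43·375/314=-279/157
back: M2=-36/5−4/15·-279/157=-1056/157
back: M1=3−1/4·-1056/157=735/157
M: M0=0, M1=735/157, M2=-1056/157, M3=-279/157, M4=375/314, M5=0
seg 0: a=-5, c=M0/2=0, d=(M1−M0)/(6·1)=245/314, b=Δ0−h0·(2M0+M1)/6=697/314
seg 1: a=-2, c=M1/2=735/314, d=(M2−M1)/(6·1)=-597/314, b=Δ1−h1·(2M1+M2)/6=716/157
seg 2: a=3, c=M2/2=-528/157, d=(M3−M2)/(6·1)=259/314, b=Δ2−h2·(2M2+M3)/6=1111/314
seg 3: a=4, c=M3/2=-279/314, d=(M4−M3)/(6·2)=311/1256, b=Δ3−h3·(2M3+M4)/6=-112/157
seg 4: a=1, c=M4/2=375/628, d=(M5−M4)/(6·2)=-125/1256, b=Δ4−h4·(2M4+M5)/6=-407/314
t_q=11/2 → seg 4, τ=1/2; S=1+-407/314·τ+375/628·τ²+-125/1256·τ³=4911/10048

  seg 0: a=-5 b=697/314 c=0 d=245/314
  seg 1: a=-2 b=716/157 c=735/314 d=-597/314
  seg 2: a=3 b=1111/314 c=-528/157 d=259/314
  seg 3: a=4 b=-112/157 c=-279/314 d=311/1256
  seg 4: a=1 b=-407/314 c=375/628 d=-125/1256
S(11/2) = 4911/10048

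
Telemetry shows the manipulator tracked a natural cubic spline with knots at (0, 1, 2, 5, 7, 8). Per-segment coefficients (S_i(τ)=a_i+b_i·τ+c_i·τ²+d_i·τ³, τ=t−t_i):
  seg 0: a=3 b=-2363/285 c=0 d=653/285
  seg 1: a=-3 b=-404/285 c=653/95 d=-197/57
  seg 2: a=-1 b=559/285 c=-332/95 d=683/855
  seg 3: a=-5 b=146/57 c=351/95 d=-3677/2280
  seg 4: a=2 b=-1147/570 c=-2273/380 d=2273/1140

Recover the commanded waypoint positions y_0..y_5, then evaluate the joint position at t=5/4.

y_0 = S_0(0) = a_0 = 3
y_1 = S_1(0) = a_1 = -3
y_2 = S_2(0) = a_2 = -1
y_3 = S_3(0) = a_3 = -5
y_4 = S_4(0) = a_4 = 2
y_5 = S_4(1) = -4
t_q=5/4 is in segment 1 (τ=1/4); S_1(τ)=-18111/6080

y_0=3 y_1=-3 y_2=-1 y_3=-5 y_4=2 y_5=-4
S(5/4) = -18111/6080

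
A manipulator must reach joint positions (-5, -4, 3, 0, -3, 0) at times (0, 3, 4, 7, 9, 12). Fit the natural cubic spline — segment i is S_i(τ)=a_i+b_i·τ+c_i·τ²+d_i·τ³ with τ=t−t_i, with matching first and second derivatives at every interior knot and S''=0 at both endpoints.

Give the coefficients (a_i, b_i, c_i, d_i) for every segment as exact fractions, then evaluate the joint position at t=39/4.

Δ: Δ0=1/3, Δ1=7, Δ2=-1, Δ3=-3/2, Δ4=1
row 1: diag=8, rhs=40; c'=1/8, d'=5
row 2: denom=8−1·1/8=63/8; d'=(-48−1·5)/(63/8)=-424/63
row 3: denom=10−3·8/21=62/7; d'=(-3−3·-424/63)/(62/7)=361/186
row 4: denom=10−2·7/31=296/31; d'=(15−2·361/186)/(296/31)=517/444
back: M4=517/444
back: M3=361/186−7/31·517/444=745/444
back: M2=-424/63−8/21·745/444=-818/111
back: M1=5−1/8·-818/111=2629/444
M: M0=0, M1=2629/444, M2=-818/111, M3=745/444, M4=517/444, M5=0
seg 0: a=-5, c=M0/2=0, d=(M1−M0)/(6·3)=2629/7992, b=Δ0−h0·(2M0+M1)/6=-2333/888
seg 1: a=-4, c=M1/2=2629/888, d=(M2−M1)/(6·1)=-1967/888, b=Δ1−h1·(2M1+M2)/6=2777/444
seg 2: a=3, c=M2/2=-409/111, d=(M3−M2)/(6·3)=1339/2664, b=Δ2−h2·(2M2+M3)/6=1637/296
seg 3: a=0, c=M3/2=745/888, d=(M4−M3)/(6·2)=-19/444, b=Δ3−h3·(2M3+M4)/6=-445/148
seg 4: a=-3, c=M4/2=517/888, d=(M5−M4)/(6·3)=-517/7992, b=Δ4−h4·(2M4+M5)/6=-73/444
t_q=39/4 → seg 4, τ=3/4; S=-3+-73/444·τ+517/888·τ²+-517/7992·τ³=-53481/18944

  seg 0: a=-5 b=-2333/888 c=0 d=2629/7992
  seg 1: a=-4 b=2777/444 c=2629/888 d=-1967/888
  seg 2: a=3 b=1637/296 c=-409/111 d=1339/2664
  seg 3: a=0 b=-445/148 c=745/888 d=-19/444
  seg 4: a=-3 b=-73/444 c=517/888 d=-517/7992
S(39/4) = -53481/18944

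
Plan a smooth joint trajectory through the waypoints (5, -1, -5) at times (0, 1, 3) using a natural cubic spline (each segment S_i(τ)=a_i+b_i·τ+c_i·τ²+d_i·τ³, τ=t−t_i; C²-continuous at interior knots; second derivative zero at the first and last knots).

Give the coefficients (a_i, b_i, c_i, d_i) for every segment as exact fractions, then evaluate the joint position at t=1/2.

Δ: Δ0=-6, Δ1=-2
row 1: diag=6, rhs=24; c'=1/3, d'=4
back: M1=4
M: M0=0, M1=4, M2=0
seg 0: a=5, c=M0/2=0, d=(M1−M0)/(6·1)=2/3, b=Δ0−h0·(2M0+M1)/6=-20/3
seg 1: a=-1, c=M1/2=2, d=(M2−M1)/(6·2)=-1/3, b=Δ1−h1·(2M1+M2)/6=-14/3
t_q=1/2 → seg 0, τ=1/2; S=5+-20/3·τ+0·τ²+2/3·τ³=7/4

  seg 0: a=5 b=-20/3 c=0 d=2/3
  seg 1: a=-1 b=-14/3 c=2 d=-1/3
S(1/2) = 7/4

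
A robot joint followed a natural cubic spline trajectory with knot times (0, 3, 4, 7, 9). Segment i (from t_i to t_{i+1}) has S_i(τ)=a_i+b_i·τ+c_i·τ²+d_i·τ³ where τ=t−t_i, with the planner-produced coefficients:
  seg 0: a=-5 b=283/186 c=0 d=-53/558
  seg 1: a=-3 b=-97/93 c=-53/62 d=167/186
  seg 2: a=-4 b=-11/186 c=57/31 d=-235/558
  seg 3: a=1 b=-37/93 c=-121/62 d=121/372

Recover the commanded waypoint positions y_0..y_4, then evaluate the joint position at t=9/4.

y_0=-5 y_1=-3 y_2=-4 y_3=1 y_4=-5
S(9/4) = -10549/3968

y_0 = S_0(0) = a_0 = -5
y_1 = S_1(0) = a_1 = -3
y_2 = S_2(0) = a_2 = -4
y_3 = S_3(0) = a_3 = 1
y_4 = S_3(2) = -5
t_q=9/4 is in segment 0 (τ=9/4); S_0(τ)=-10549/3968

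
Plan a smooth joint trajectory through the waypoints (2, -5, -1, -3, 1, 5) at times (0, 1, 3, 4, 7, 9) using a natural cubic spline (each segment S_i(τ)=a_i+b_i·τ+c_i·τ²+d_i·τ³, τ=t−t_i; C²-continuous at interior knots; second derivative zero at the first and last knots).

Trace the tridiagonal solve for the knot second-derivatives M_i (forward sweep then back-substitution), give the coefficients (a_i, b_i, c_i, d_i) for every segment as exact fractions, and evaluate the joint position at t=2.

  seg 0: a=2 b=-14894/1659 c=0 d=3281/1659
  seg 1: a=-5 b=-5051/1659 c=3281/553 d=-11317/6636
  seg 2: a=-1 b=370/1659 c=-4755/1106 d=6889/3318
  seg 3: a=-3 b=-7123/3318 c=1067/553 d=-851/3318
  seg 4: a=1 b=4156/1659 c=-419/1106 d=419/6636
S(2) = -8443/2212

Δ: Δ0=-7, Δ1=2, Δ2=-2, Δ3=4/3, Δ4=2
row 1: diag=6, rhs=54; c'=1/3, d'=9
row 2: denom=6−2·1/3=16/3; d'=(-24−2·9)/(16/3)=-63/8
row 3: denom=8−1·3/16=125/16; d'=(20−1·-63/8)/(125/16)=446/125
row 4: denom=10−3·48/125=1106/125; d'=(4−3·446/125)/(1106/125)=-419/553
back: M4=-419/553
back: M3=446/125−48/125·-419/553=2134/553
back: M2=-63/8−3/16·2134/553=-4755/553
back: M1=9−1/3·-4755/553=6562/553
M: M0=0, M1=6562/553, M2=-4755/553, M3=2134/553, M4=-419/553, M5=0
seg 0: a=2, c=M0/2=0, d=(M1−M0)/(6·1)=3281/1659, b=Δ0−h0·(2M0+M1)/6=-14894/1659
seg 1: a=-5, c=M1/2=3281/553, d=(M2−M1)/(6·2)=-11317/6636, b=Δ1−h1·(2M1+M2)/6=-5051/1659
seg 2: a=-1, c=M2/2=-4755/1106, d=(M3−M2)/(6·1)=6889/3318, b=Δ2−h2·(2M2+M3)/6=370/1659
seg 3: a=-3, c=M3/2=1067/553, d=(M4−M3)/(6·3)=-851/3318, b=Δ3−h3·(2M3+M4)/6=-7123/3318
seg 4: a=1, c=M4/2=-419/1106, d=(M5−M4)/(6·2)=419/6636, b=Δ4−h4·(2M4+M5)/6=4156/1659
t_q=2 → seg 1, τ=1; S=-5+-5051/1659·τ+3281/553·τ²+-11317/6636·τ³=-8443/2212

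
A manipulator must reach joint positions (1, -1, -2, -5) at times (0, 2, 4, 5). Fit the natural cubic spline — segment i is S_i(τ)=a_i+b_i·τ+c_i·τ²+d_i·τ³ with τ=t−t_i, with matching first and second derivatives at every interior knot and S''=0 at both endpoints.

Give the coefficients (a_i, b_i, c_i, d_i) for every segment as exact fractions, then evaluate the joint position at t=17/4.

  seg 0: a=1 b=-15/11 c=0 d=1/11
  seg 1: a=-1 b=-3/11 c=6/11 d=-29/88
  seg 2: a=-2 b=-45/22 c=-63/44 d=21/44
S(17/4) = -7303/2816

Δ: Δ0=-1, Δ1=-1/2, Δ2=-3
row 1: diag=8, rhs=3; c'=1/4, d'=3/8
row 2: denom=6−2·1/4=11/2; d'=(-15−2·3/8)/(11/2)=-63/22
back: M2=-63/22
back: M1=3/8−1/4·-63/22=12/11
M: M0=0, M1=12/11, M2=-63/22, M3=0
seg 0: a=1, c=M0/2=0, d=(M1−M0)/(6·2)=1/11, b=Δ0−h0·(2M0+M1)/6=-15/11
seg 1: a=-1, c=M1/2=6/11, d=(M2−M1)/(6·2)=-29/88, b=Δ1−h1·(2M1+M2)/6=-3/11
seg 2: a=-2, c=M2/2=-63/44, d=(M3−M2)/(6·1)=21/44, b=Δ2−h2·(2M2+M3)/6=-45/22
t_q=17/4 → seg 2, τ=1/4; S=-2+-45/22·τ+-63/44·τ²+21/44·τ³=-7303/2816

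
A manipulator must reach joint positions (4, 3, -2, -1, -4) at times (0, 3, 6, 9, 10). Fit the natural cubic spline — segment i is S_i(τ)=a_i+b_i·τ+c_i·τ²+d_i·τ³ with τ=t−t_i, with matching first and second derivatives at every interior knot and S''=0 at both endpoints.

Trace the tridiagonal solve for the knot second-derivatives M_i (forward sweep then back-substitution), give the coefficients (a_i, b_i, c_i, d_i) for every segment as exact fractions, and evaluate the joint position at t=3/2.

  seg 0: a=4 b=43/162 c=0 d=-97/1458
  seg 1: a=3 b=-124/81 c=-97/162 d=269/1458
  seg 2: a=-2 b=-23/162 c=86/81 d=-439/1458
  seg 3: a=-1 b=-154/81 c=-89/54 d=89/162
S(3/2) = 601/144

Δ: Δ0=-1/3, Δ1=-5/3, Δ2=1/3, Δ3=-3
row 1: diag=12, rhs=-8; c'=1/4, d'=-2/3
row 2: denom=12−3·1/4=45/4; d'=(12−3·-2/3)/(45/4)=56/45
row 3: denom=8−3·4/15=36/5; d'=(-20−3·56/45)/(36/5)=-89/27
back: M3=-89/27
back: M2=56/45−4/15·-89/27=172/81
back: M1=-2/3−1/4·172/81=-97/81
M: M0=0, M1=-97/81, M2=172/81, M3=-89/27, M4=0
seg 0: a=4, c=M0/2=0, d=(M1−M0)/(6·3)=-97/1458, b=Δ0−h0·(2M0+M1)/6=43/162
seg 1: a=3, c=M1/2=-97/162, d=(M2−M1)/(6·3)=269/1458, b=Δ1−h1·(2M1+M2)/6=-124/81
seg 2: a=-2, c=M2/2=86/81, d=(M3−M2)/(6·3)=-439/1458, b=Δ2−h2·(2M2+M3)/6=-23/162
seg 3: a=-1, c=M3/2=-89/54, d=(M4−M3)/(6·1)=89/162, b=Δ3−h3·(2M3+M4)/6=-154/81
t_q=3/2 → seg 0, τ=3/2; S=4+43/162·τ+0·τ²+-97/1458·τ³=601/144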